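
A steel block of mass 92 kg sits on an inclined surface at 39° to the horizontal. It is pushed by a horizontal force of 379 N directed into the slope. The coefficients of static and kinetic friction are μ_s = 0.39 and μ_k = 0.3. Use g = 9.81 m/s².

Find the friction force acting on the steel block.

Resolve perpendicular to the incline: N = m g cos θ + P sin θ = 92×9.81×cos 39° + 379×sin 39° = 939.9 N.
Parallel to the incline: P cos θ − m g sin θ = 294.5 − 568 = -273.4 N; the friction needed to balance this is 273.4 N acting up the slope.
The limit of static friction is μ_s N = 366.6 N.
|f_req| = 273.4 ≤ 366.6 N → the steel block is in equilibrium; friction equals the required value.

f ≈ 273 N (up the incline)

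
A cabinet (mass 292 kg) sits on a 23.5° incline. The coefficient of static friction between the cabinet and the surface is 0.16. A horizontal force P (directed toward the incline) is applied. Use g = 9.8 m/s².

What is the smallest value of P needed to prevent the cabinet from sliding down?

The cabinet tends to slide down (tan θ > μ_s), so at the point of impending slip friction acts up-slope at its limit: f = μ_s N.
Perpendicular to the incline: N = m g cos θ + P sin θ.
Along the incline: P cos θ + μ_s N = m g sin θ, i.e. P cos θ + μ_s (m g cos θ + P sin θ) = m g sin θ.
Solving, P (cos θ + μ_s sin θ) = m g (sin θ − μ_s cos θ), so P = 2860×0.252/0.9809 = 735 N.

P_min ≈ 735 N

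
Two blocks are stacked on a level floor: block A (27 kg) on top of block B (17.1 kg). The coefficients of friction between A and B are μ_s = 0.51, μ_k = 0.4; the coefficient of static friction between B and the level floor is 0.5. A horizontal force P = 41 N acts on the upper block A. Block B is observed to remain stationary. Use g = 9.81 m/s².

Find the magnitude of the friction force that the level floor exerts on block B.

f ≈ 41 N

Between the blocks, N₁ = m_A g = 264.9 N.
So the A–B interface can sustain at most μ_s N₁ = 135.1 N of static friction.
Since P = 41 N ≤ 135.1 N, A does not slip on B; friction on A equals P = 41 N.
B experiences an equal 41 N forward from A (third law). B is in equilibrium, so the floor supplies f₂ = 41 N of static friction (limit μ_s(m_A+m_B)g = 216.3 N, not exceeded).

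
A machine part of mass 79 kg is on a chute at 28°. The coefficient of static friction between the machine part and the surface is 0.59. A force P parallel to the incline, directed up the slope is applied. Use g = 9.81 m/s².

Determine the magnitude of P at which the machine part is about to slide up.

P ≈ 768 N

At impending motion up the slope, friction acts down-slope at its limit: f = μ_s N.
P is parallel to the surface, so N = m g cos θ = 684 N.
Along the incline: P = m g sin θ + μ_s N = 364 + 0.59×684 = 768 N.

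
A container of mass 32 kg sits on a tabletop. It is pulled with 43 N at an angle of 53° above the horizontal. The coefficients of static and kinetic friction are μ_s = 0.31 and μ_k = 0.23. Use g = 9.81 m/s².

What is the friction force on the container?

Vertical equilibrium gives N = m g − P sin α = 279.6 N.
Horizontally, friction must balance P cos α = 25.88 N.
μ_s N = 0.31 × 279.6 = 86.67 N.
Since 25.88 N does not exceed the limit, the container stays at rest and f = 25.9 N.

f ≈ 25.9 N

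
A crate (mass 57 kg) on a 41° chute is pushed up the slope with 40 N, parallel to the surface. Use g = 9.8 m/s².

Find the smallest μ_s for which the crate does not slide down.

N = m g cos θ = 421.6 N.
Friction must make up the shortfall along the incline: f = m g sin θ − P = 366.5 − 40 = 326.5 N.
At the threshold f = μ_s N, so μ_s,min = 326.5/421.6 = 0.774.

μ_s,min ≈ 0.774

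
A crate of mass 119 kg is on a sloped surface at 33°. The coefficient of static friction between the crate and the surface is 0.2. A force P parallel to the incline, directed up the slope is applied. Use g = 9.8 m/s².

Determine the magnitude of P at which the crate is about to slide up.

At impending motion up the slope, friction acts down-slope at its limit: f = μ_s N.
P is parallel to the surface, so N = m g cos θ = 978 N.
Along the incline: P = m g sin θ + μ_s N = 635 + 0.2×978 = 831 N.

P ≈ 831 N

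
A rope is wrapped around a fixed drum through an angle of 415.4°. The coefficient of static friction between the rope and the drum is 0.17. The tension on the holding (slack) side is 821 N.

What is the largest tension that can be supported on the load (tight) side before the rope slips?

T_max ≈ 2820 N

At impending slip the capstan equation gives T₂/T₁ = e^{μβ} with β in radians.
β = 415.4° × π/180 = 7.25 rad.
e^{μβ} = e^{0.17×7.25} = 3.43.
T₂ = T₁ · e^{μβ} = 821 × 3.43 = 2820 N.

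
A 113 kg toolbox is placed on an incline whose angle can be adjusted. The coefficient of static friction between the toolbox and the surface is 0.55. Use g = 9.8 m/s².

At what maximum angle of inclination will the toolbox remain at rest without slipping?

θ_max ≈ 28.8°

At the slip threshold, m g sin θ = μ_s · m g cos θ, so tan θ = μ_s.
θ_max = arctan(0.55) = 28.8°.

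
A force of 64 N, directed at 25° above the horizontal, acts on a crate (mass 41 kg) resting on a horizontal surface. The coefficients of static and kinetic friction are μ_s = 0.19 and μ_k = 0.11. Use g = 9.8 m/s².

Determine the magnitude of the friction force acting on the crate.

f ≈ 58 N

N = m g − P sin α = 401.8 − 64×sin 25° = 374.8 N.
Horizontally, friction must balance P cos α = 58 N.
The static-friction limit is μ_s N = 71.2 N.
Since 58 N does not exceed the limit, the crate stays at rest and f = 58 N.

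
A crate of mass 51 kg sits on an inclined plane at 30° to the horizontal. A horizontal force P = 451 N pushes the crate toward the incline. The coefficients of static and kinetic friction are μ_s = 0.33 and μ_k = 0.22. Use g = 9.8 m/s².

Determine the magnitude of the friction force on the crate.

f ≈ 141 N (down the incline)

Normal direction: N = m g cos θ + P sin θ = 658.3 N.
Parallel to the incline: P cos θ − m g sin θ = 390.6 − 249.9 = 140.7 N; the friction needed to balance this is 140.7 N acting down the slope.
Maximum static friction: μ_s N = 0.33 × 658.3 = 217.3 N.
|f_req| = 140.7 ≤ 217.3 N → the crate is in equilibrium; friction equals the required value.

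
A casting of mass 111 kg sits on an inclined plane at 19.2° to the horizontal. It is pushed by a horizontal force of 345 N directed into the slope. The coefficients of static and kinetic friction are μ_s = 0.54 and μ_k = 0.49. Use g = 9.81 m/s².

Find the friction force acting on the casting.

f ≈ 32.3 N (up the incline)

The horizontal push has a component P sin θ into the surface, so N = m g cos θ + P sin θ = 1028 + 113.5 = 1142 N.
Parallel to the incline: P cos θ − m g sin θ = 325.8 − 358.1 = -32.3 N; the friction needed to balance this is 32.3 N acting up the slope.
Maximum static friction: μ_s N = 0.54 × 1142 = 616.6 N.
|f_req| = 32.3 ≤ 616.6 N → the casting is in equilibrium; friction equals the required value.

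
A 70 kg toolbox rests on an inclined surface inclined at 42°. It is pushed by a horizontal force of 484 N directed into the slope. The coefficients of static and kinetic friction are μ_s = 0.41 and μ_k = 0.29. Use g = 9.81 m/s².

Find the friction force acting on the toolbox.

Resolve perpendicular to the incline: N = m g cos θ + P sin θ = 70×9.81×cos 42° + 484×sin 42° = 834.2 N.
Parallel to the incline: P cos θ − m g sin θ = 359.7 − 459.5 = -99.81 N; the friction needed to balance this is 99.81 N acting up the slope.
Maximum static friction: μ_s N = 0.41 × 834.2 = 342 N.
Since 99.81 N is within the 342 N limit, the toolbox stays put and friction is exactly 99.8 N.

f ≈ 99.8 N (up the incline)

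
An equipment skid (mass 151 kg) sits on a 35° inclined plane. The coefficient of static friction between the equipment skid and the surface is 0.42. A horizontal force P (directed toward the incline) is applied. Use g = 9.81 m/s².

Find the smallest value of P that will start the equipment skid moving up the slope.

At impending motion up the slope, friction acts down-slope at its limit: f = μ_s N.
Perpendicular to the incline: N = m g cos θ + P sin θ.
Along the incline: P cos θ = m g sin θ + μ_s N = m g sin θ + μ_s (m g cos θ + P sin θ).
Solving, P (cos θ − μ_s sin θ) = m g (sin θ + μ_s cos θ), so P = 151×9.81×(sin 35° + 0.42 cos 35°)/(cos 35° − 0.42 sin 35°) = 1480×0.9176/0.5782 = 2350 N.

P ≈ 2350 N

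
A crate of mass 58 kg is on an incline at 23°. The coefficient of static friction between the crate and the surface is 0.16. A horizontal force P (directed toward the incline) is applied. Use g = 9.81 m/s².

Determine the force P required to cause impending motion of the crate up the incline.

P ≈ 357 N

At impending motion up the slope, friction acts down-slope at its limit: f = μ_s N.
Perpendicular to the incline: N = m g cos θ + P sin θ.
Along the incline: P cos θ = m g sin θ + μ_s N = m g sin θ + μ_s (m g cos θ + P sin θ).
Solving, P (cos θ − μ_s sin θ) = m g (sin θ + μ_s cos θ), so P = 58×9.81×(sin 23° + 0.16 cos 23°)/(cos 23° − 0.16 sin 23°) = 569×0.538/0.858 = 357 N.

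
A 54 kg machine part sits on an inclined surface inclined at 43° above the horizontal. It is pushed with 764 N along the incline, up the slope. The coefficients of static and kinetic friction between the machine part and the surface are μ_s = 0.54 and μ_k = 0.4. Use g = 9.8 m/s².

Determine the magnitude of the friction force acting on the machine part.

f ≈ 155 N (down the incline)

Normal force: N = m g cos θ = 54 × 9.8 × cos 43° = 387 N.
For equilibrium along the incline the friction force must supply f = m g sin θ − P = 360.9 − 764 = -403.1 N (positive meaning up-slope).
Maximum static friction available: μ_s N = 0.54 × 387 = 209 N.
Since |-403.1| > 209 N, static friction cannot hold it; the machine part slides up the incline and kinetic friction applies: f = μ_k N = 0.4 × 387 = 155 N.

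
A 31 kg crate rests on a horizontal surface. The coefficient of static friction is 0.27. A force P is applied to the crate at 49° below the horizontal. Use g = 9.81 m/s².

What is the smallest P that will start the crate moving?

P ≈ 182 N

N = m g + P sin α (the push presses the crate into the horizontal surface).
At impending slip, P cos α = μ_s N = μ_s (m g + P sin α).
Solving: P (cos α − μ_s sin α) = μ_s m g → P = 0.27×304/(cos 49° − 0.27 sin 49°) = 82.1/0.4523 = 182 N.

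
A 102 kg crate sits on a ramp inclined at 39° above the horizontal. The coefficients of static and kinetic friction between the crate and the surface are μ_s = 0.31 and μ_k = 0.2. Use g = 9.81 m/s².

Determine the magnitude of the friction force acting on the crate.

Normal force: N = m g cos θ = 102 × 9.81 × cos 39° = 777.6 N.
For equilibrium along the incline, friction must balance the weight component: f = m g sin θ = 629.7 N up the slope.
Maximum static friction available: μ_s N = 0.31 × 777.6 = 241.1 N.
|629.7| exceeds 241.1 N, so the crate slips down-slope; friction is kinetic, f = μ_k N = 0.2×777.6 = 156 N.

f ≈ 156 N (up the incline)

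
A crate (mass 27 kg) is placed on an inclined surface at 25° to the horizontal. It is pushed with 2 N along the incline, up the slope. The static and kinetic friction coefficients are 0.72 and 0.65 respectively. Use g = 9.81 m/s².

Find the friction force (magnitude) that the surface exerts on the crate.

Perpendicular to the surface, N = m g cos θ = 27·9.81·cos 25° = 240.1 N.
For equilibrium along the incline the friction force must supply f = m g sin θ − P = 111.9 − 2 = 109.9 N (positive meaning up-slope).
Maximum static friction available: μ_s N = 0.72 × 240.1 = 172.8 N.
Since |109.9| ≤ 172.8 N, the crate remains in static equilibrium and friction takes exactly the required value.

f ≈ 110 N (up the incline)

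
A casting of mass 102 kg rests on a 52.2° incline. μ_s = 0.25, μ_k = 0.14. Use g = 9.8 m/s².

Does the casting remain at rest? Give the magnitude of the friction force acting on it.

f ≈ 85.8 N

N = m g cos θ = 613 N.
Down-slope weight component: m g sin θ = 790 N.
μ_s N = 153 N.
790 > 153 N, so it slides; kinetic friction f = μ_k N = 0.14×613 = 85.8 N.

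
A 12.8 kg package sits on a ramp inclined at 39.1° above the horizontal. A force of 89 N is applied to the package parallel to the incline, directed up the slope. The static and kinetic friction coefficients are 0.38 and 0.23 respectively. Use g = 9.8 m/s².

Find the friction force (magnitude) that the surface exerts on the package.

The normal reaction is N = m g cos θ = 97.35 N.
For equilibrium along the incline the friction force must supply f = m g sin θ − P = 79.11 − 89 = -9.888 N (positive meaning up-slope).
Maximum static friction available: μ_s N = 0.38 × 97.35 = 36.99 N.
Since |-9.888| ≤ 36.99 N, no slip — friction simply equals what equilibrium demands.

f ≈ 9.89 N (down the incline)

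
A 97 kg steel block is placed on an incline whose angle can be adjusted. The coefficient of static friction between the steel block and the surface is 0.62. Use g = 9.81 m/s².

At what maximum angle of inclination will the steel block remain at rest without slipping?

At the slip threshold, m g sin θ = μ_s · m g cos θ, so tan θ = μ_s.
θ_max = arctan(0.62) = 31.8°.

θ_max ≈ 31.8°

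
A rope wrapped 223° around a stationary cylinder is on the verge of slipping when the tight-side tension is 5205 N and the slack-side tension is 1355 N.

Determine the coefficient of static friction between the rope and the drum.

T₂/T₁ = e^{μβ} → μ = ln(T₂/T₁)/β.
β = 223° = 3.892 rad.
μ = ln(5205/1355)/3.892 = ln(3.841)/3.892 = 0.346.

μ ≈ 0.346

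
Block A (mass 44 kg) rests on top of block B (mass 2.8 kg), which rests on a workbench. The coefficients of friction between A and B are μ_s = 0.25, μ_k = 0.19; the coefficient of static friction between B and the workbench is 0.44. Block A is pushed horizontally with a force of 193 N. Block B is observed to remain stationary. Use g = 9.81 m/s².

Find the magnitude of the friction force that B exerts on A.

Normal force at the A–B interface: N₁ = m_A g = 431.6 N.
Maximum static friction on A from B: μ_s N₁ = 0.25×431.6 = 107.9 N.
P = 193 N exceeds that limit, so A slips over B and the interface friction becomes kinetic: f₁ = μ_k N₁ = 0.19×431.6 = 82 N.
By Newton's third law B feels 82 N forward from A. With B stationary, the floor's static friction on B balances it: f₂ = 82 N (well within μ_s(m_A+m_B)g = 202 N).

f ≈ 82 N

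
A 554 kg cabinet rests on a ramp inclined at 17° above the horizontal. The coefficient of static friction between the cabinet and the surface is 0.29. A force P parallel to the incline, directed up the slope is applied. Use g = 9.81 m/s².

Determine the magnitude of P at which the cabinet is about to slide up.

At impending motion up the slope, friction acts down-slope at its limit: f = μ_s N.
P is parallel to the surface, so N = m g cos θ = 5200 N.
Along the incline: P = m g sin θ + μ_s N = 1590 + 0.29×5200 = 3100 N.

P ≈ 3100 N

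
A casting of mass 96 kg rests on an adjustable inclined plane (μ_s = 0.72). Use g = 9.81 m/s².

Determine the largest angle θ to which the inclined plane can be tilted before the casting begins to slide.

θ_max ≈ 35.8°

At the slip threshold, m g sin θ = μ_s · m g cos θ, so tan θ = μ_s.
θ_max = arctan(0.72) = 35.8°.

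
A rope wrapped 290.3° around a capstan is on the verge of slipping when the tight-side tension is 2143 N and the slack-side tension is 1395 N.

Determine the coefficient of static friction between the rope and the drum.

μ ≈ 0.0847

T₂/T₁ = e^{μβ} → μ = ln(T₂/T₁)/β.
β = 290.3° = 5.067 rad.
μ = ln(2143/1395)/5.067 = ln(1.536)/5.067 = 0.0847.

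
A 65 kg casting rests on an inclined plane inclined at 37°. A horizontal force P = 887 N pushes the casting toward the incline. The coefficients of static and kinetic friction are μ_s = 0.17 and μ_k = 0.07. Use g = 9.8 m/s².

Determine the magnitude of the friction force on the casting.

f ≈ 73 N (down the incline)

The horizontal push has a component P sin θ into the surface, so N = m g cos θ + P sin θ = 508.7 + 533.8 = 1043 N.
Along the incline, the net driving force (taking up-slope positive) is P cos θ − m g sin θ = 708.4 − 383.4 = 325 N, so equilibrium requires friction f = -325 N (down-slope).
Maximum static friction: μ_s N = 0.17 × 1043 = 177.2 N.
|f_req| = 325 > 177.2 N → the casting slides up the incline; f = μ_k N = 0.07 × 1043 = 73 N.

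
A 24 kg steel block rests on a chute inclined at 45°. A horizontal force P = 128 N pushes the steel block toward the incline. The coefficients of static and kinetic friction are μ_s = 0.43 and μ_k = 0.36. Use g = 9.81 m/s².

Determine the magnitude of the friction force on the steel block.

The horizontal push has a component P sin θ into the surface, so N = m g cos θ + P sin θ = 166.5 + 90.51 = 257 N.
Parallel to the incline: P cos θ − m g sin θ = 90.51 − 166.5 = -75.97 N; the friction needed to balance this is 75.97 N acting up the slope.
Maximum static friction: μ_s N = 0.43 × 257 = 110.5 N.
Since 75.97 N is within the 110.5 N limit, the steel block stays put and friction is exactly 76 N.

f ≈ 76 N (up the incline)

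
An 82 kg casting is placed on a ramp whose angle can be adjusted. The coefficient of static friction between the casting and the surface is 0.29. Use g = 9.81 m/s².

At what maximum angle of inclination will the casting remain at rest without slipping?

θ_max ≈ 16.2°

At the slip threshold, m g sin θ = μ_s · m g cos θ, so tan θ = μ_s.
θ_max = arctan(0.29) = 16.2°.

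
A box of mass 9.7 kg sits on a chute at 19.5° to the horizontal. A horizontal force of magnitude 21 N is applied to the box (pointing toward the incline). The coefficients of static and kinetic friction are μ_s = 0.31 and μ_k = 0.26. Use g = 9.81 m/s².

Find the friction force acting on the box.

f ≈ 12 N (up the incline)

Normal direction: N = m g cos θ + P sin θ = 96.71 N.
Parallel to the incline: P cos θ − m g sin θ = 19.8 − 31.76 = -11.97 N; the friction needed to balance this is 11.97 N acting up the slope.
The limit of static friction is μ_s N = 29.98 N.
Since 11.97 N is within the 29.98 N limit, the box stays put and friction is exactly 12 N.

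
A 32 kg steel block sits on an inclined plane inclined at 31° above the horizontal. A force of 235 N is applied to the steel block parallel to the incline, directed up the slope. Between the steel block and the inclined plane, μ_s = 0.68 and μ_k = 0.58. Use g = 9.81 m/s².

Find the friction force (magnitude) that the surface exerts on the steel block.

Perpendicular to the surface, N = m g cos θ = 32·9.81·cos 31° = 269.1 N.
The friction needed for equilibrium is m g sin θ − P = 161.7 − 235 = -73.32 N, measured positive up-slope.
The static-friction ceiling is μ_s N = 0.68 × 269.1 = 183 N.
Since |-73.32| ≤ 183 N, no slip — friction simply equals what equilibrium demands.

f ≈ 73.3 N (down the incline)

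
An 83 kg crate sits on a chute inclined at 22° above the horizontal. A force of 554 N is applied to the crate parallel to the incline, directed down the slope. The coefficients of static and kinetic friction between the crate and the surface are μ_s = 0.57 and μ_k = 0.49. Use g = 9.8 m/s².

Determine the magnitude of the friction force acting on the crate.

f ≈ 370 N (up the incline)

Normal force: N = m g cos θ = 83 × 9.8 × cos 22° = 754.2 N.
For equilibrium along the incline the friction force must supply f = m g sin θ + P = 304.7 + 554 = 858.7 N (positive meaning up-slope).
The static-friction ceiling is μ_s N = 0.57 × 754.2 = 429.9 N.
|858.7| exceeds 429.9 N, so the crate slips down-slope; friction is kinetic, f = μ_k N = 0.49×754.2 = 370 N.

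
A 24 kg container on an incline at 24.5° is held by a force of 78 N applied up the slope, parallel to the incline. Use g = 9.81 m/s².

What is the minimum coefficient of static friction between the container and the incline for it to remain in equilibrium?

N = m g cos θ = 214.2 N.
Friction must make up the shortfall along the incline: f = m g sin θ − P = 97.64 − 78 = 19.64 N.
At the threshold f = μ_s N, so μ_s,min = 19.64/214.2 = 0.0917.

μ_s,min ≈ 0.0917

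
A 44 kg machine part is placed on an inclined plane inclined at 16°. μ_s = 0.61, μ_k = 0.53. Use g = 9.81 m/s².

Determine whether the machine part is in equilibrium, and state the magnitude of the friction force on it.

N = m g cos θ = 415 N.
Down-slope weight component: m g sin θ = 119 N.
μ_s N = 253 N.
119 ≤ 253 N, so it stays put; friction = 119 N.

f ≈ 119 N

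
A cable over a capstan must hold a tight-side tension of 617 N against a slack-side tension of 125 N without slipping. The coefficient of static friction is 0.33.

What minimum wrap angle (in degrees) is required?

β_min ≈ 277°

T₂/T₁ = e^{μβ} → β = ln(T₂/T₁)/μ.
β = ln(617/125)/0.33 = 1.597/0.33 = 4.838 rad.
In degrees: β = 4.838 × 180/π = 277°.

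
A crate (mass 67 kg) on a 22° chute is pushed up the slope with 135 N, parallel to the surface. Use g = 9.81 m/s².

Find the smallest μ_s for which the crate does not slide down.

N = m g cos θ = 609.4 N.
Friction must make up the shortfall along the incline: f = m g sin θ − P = 246.2 − 135 = 111.2 N.
At the threshold f = μ_s N, so μ_s,min = 111.2/609.4 = 0.183.

μ_s,min ≈ 0.183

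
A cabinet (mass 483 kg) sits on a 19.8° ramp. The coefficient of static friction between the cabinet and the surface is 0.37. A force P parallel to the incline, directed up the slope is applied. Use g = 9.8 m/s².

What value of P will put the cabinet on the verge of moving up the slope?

At impending motion up the slope, friction acts down-slope at its limit: f = μ_s N.
P is parallel to the surface, so N = m g cos θ = 4450 N.
Along the incline: P = m g sin θ + μ_s N = 1600 + 0.37×4450 = 3250 N.

P ≈ 3250 N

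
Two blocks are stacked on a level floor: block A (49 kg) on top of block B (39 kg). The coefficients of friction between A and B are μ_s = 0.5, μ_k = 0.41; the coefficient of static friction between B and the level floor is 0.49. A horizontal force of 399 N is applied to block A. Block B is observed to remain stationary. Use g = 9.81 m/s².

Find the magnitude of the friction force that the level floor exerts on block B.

f ≈ 197 N

The normal force B exerts on A is simply A's weight, N₁ = 480.7 N.
So the A–B interface can sustain at most μ_s N₁ = 240.3 N of static friction.
Since P = 399 N > 240.3 N, A slides on B; the A–B friction is kinetic: f₁ = μ_k N₁ = 0.41×480.7 = 197 N.
B experiences an equal 197 N forward from A (third law). B is in equilibrium, so the floor supplies f₂ = 197 N of static friction (limit μ_s(m_A+m_B)g = 423 N, not exceeded).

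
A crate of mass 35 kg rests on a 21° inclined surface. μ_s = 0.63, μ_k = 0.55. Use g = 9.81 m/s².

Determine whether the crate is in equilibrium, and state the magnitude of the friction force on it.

f ≈ 123 N

N = m g cos θ = 321 N.
Down-slope weight component: m g sin θ = 123 N.
μ_s N = 202 N.
123 ≤ 202 N, so it stays put; friction = 123 N.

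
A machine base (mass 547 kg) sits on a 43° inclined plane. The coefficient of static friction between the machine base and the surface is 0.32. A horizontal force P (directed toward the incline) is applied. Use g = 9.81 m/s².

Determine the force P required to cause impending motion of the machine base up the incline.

At impending motion up the slope, friction acts down-slope at its limit: f = μ_s N.
Perpendicular to the incline: N = m g cos θ + P sin θ.
Along the incline: P cos θ = m g sin θ + μ_s N = m g sin θ + μ_s (m g cos θ + P sin θ).
Solving, P (cos θ − μ_s sin θ) = m g (sin θ + μ_s cos θ), so P = 547×9.81×(sin 43° + 0.32 cos 43°)/(cos 43° − 0.32 sin 43°) = 5370×0.916/0.5131 = 9580 N.

P ≈ 9580 N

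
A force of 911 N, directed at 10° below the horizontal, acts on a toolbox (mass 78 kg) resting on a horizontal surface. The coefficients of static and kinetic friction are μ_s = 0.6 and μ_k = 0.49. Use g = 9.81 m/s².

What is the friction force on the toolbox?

N = m g + P sin α = 765.2 + 911×sin 10° = 923.4 N.
The horizontal driving force is P cos α = 897.2 N, so equilibrium needs friction f = 897.2 N.
μ_s N = 0.6 × 923.4 = 554 N.
The required friction exceeds μ_s N, so the toolbox moves and f = μ_k N = 452 N.

f ≈ 452 N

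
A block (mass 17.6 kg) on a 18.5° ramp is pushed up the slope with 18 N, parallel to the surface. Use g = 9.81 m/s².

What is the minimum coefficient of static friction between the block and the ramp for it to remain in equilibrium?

N = m g cos θ = 163.7 N.
Friction must make up the shortfall along the incline: f = m g sin θ − P = 54.78 − 18 = 36.78 N.
At the threshold f = μ_s N, so μ_s,min = 36.78/163.7 = 0.225.

μ_s,min ≈ 0.225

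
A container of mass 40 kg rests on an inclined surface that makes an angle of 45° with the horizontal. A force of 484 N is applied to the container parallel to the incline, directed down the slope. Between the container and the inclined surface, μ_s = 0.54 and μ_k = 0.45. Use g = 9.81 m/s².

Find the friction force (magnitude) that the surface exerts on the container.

Perpendicular to the surface, N = m g cos θ = 40·9.81·cos 45° = 277.5 N.
The friction needed for equilibrium is m g sin θ + P = 277.5 + 484 = 761.5 N, measured positive up-slope.
The static-friction ceiling is μ_s N = 0.54 × 277.5 = 149.8 N.
Since |761.5| > 149.8 N, static friction cannot hold it; the container slides down the incline and kinetic friction applies: f = μ_k N = 0.45 × 277.5 = 125 N.

f ≈ 125 N (up the incline)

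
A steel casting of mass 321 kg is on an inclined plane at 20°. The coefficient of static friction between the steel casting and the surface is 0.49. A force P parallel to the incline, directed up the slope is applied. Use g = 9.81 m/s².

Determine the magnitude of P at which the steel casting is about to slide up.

At impending motion up the slope, friction acts down-slope at its limit: f = μ_s N.
P is parallel to the surface, so N = m g cos θ = 2960 N.
Along the incline: P = m g sin θ + μ_s N = 1080 + 0.49×2960 = 2530 N.

P ≈ 2530 N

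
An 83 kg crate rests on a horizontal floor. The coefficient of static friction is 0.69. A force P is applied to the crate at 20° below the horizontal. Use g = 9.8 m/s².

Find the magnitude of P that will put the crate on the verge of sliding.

P ≈ 798 N

N = m g + P sin α (the push presses the crate into the horizontal floor).
At impending slip, P cos α = μ_s N = μ_s (m g + P sin α).
Solving: P (cos α − μ_s sin α) = μ_s m g → P = 0.69×813/(cos 20° − 0.69 sin 20°) = 561/0.7037 = 798 N.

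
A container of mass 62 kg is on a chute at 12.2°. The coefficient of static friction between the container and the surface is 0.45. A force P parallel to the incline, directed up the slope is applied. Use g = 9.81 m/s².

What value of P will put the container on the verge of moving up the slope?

P ≈ 396 N

At impending motion up the slope, friction acts down-slope at its limit: f = μ_s N.
P is parallel to the surface, so N = m g cos θ = 594 N.
Along the incline: P = m g sin θ + μ_s N = 129 + 0.45×594 = 396 N.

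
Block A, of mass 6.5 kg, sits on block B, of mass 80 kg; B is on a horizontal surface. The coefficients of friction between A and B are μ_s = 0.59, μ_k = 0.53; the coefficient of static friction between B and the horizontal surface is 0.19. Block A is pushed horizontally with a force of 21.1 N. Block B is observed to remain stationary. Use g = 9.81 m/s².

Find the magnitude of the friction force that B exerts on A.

f ≈ 21.1 N

The normal force B exerts on A is simply A's weight, N₁ = 63.77 N.
Maximum static friction on A from B: μ_s N₁ = 0.59×63.77 = 37.62 N.
Since P = 21.1 N ≤ 37.62 N, A does not slip on B; friction on A equals P = 21.1 N.
B experiences an equal 21.1 N forward from A (third law). B is in equilibrium, so the floor supplies f₂ = 21.1 N of static friction (limit μ_s(m_A+m_B)g = 161.2 N, not exceeded).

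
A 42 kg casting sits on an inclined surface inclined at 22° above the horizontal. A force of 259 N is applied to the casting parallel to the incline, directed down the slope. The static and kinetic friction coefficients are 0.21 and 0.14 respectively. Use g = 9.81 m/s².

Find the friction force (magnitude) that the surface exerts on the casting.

f ≈ 53.5 N (up the incline)

Normal force: N = m g cos θ = 42 × 9.81 × cos 22° = 382 N.
For equilibrium along the incline the friction force must supply f = m g sin θ + P = 154.3 + 259 = 413.3 N (positive meaning up-slope).
The static-friction ceiling is μ_s N = 0.21 × 382 = 80.22 N.
|413.3| exceeds 80.22 N, so the casting slips down-slope; friction is kinetic, f = μ_k N = 0.14×382 = 53.5 N.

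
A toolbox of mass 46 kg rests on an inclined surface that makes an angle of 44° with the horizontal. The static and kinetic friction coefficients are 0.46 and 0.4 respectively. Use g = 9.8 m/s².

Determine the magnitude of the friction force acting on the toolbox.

Normal force: N = m g cos θ = 46 × 9.8 × cos 44° = 324.3 N.
Along the slope the weight component is m g sin θ = 313.2 N; friction must supply exactly this, acting up-slope.
Static friction can supply at most μ_s N = 149.2 N.
|313.2| exceeds 149.2 N, so the toolbox slips down-slope; friction is kinetic, f = μ_k N = 0.4×324.3 = 130 N.

f ≈ 130 N (up the incline)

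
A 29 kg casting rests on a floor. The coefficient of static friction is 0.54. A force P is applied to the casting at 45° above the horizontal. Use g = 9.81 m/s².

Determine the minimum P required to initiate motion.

P ≈ 141 N

N = m g − P sin α (the pull lifts the casting).
At impending slip, P cos α = μ_s N = μ_s (m g − P sin α).
Solving: P (cos α + μ_s sin α) = μ_s m g → P = 0.54×284/(cos 45° + 0.54 sin 45°) = 154/1.089 = 141 N.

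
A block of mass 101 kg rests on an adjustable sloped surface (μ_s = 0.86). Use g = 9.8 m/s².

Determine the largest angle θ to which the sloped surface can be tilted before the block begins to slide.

At the slip threshold, m g sin θ = μ_s · m g cos θ, so tan θ = μ_s.
θ_max = arctan(0.86) = 40.7°.

θ_max ≈ 40.7°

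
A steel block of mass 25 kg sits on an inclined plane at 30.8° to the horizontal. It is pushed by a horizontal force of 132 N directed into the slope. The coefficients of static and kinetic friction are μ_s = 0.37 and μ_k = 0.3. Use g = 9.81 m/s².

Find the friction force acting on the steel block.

Normal direction: N = m g cos θ + P sin θ = 278.2 N.
Along the incline, the net driving force (taking up-slope positive) is P cos θ − m g sin θ = 113.4 − 125.6 = -12.2 N, so equilibrium requires friction f = 12.2 N (up-slope).
The limit of static friction is μ_s N = 103 N.
Since 12.2 N is within the 103 N limit, the steel block stays put and friction is exactly 12.2 N.

f ≈ 12.2 N (up the incline)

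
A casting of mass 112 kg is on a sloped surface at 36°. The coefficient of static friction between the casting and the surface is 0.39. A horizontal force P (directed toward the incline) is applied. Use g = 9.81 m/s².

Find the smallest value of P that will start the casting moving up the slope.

P ≈ 1710 N

At impending motion up the slope, friction acts down-slope at its limit: f = μ_s N.
Perpendicular to the incline: N = m g cos θ + P sin θ.
Along the incline: P cos θ = m g sin θ + μ_s N = m g sin θ + μ_s (m g cos θ + P sin θ).
Solving, P (cos θ − μ_s sin θ) = m g (sin θ + μ_s cos θ), so P = 112×9.81×(sin 36° + 0.39 cos 36°)/(cos 36° − 0.39 sin 36°) = 1100×0.9033/0.5798 = 1710 N.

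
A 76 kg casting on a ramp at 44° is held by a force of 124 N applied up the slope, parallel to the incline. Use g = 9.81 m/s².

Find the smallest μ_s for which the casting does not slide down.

μ_s,min ≈ 0.734

N = m g cos θ = 536.3 N.
Friction must make up the shortfall along the incline: f = m g sin θ − P = 517.9 − 124 = 393.9 N.
At the threshold f = μ_s N, so μ_s,min = 393.9/536.3 = 0.734.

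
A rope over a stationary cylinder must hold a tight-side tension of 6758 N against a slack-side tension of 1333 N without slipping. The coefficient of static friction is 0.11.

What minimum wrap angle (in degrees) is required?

β_min ≈ 846°

T₂/T₁ = e^{μβ} → β = ln(T₂/T₁)/μ.
β = ln(6758/1333)/0.11 = 1.623/0.11 = 14.76 rad.
In degrees: β = 14.76 × 180/π = 846°.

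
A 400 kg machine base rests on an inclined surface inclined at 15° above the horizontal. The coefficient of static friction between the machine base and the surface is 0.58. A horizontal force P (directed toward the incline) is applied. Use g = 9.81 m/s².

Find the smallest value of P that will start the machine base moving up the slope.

At impending motion up the slope, friction acts down-slope at its limit: f = μ_s N.
Perpendicular to the incline: N = m g cos θ + P sin θ.
Along the incline: P cos θ = m g sin θ + μ_s N = m g sin θ + μ_s (m g cos θ + P sin θ).
Solving, P (cos θ − μ_s sin θ) = m g (sin θ + μ_s cos θ), so P = 400×9.81×(sin 15° + 0.58 cos 15°)/(cos 15° − 0.58 sin 15°) = 3920×0.8191/0.8158 = 3940 N.

P ≈ 3940 N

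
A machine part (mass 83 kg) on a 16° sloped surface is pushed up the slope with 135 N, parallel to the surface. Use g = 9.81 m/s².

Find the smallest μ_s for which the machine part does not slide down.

N = m g cos θ = 782.7 N.
Friction must make up the shortfall along the incline: f = m g sin θ − P = 224.4 − 135 = 89.43 N.
At the threshold f = μ_s N, so μ_s,min = 89.43/782.7 = 0.114.

μ_s,min ≈ 0.114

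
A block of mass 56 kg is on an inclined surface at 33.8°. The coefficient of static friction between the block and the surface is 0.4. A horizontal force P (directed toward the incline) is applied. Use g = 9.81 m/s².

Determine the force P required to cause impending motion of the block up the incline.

At impending motion up the slope, friction acts down-slope at its limit: f = μ_s N.
Perpendicular to the incline: N = m g cos θ + P sin θ.
Along the incline: P cos θ = m g sin θ + μ_s N = m g sin θ + μ_s (m g cos θ + P sin θ).
Solving, P (cos θ − μ_s sin θ) = m g (sin θ + μ_s cos θ), so P = 56×9.81×(sin 33.8° + 0.4 cos 33.8°)/(cos 33.8° − 0.4 sin 33.8°) = 549×0.8887/0.6085 = 802 N.

P ≈ 802 N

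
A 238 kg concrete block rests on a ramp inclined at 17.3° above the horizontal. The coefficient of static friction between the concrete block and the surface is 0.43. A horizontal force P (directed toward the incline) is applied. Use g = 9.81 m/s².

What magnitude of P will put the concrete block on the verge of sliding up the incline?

P ≈ 2000 N

At impending motion up the slope, friction acts down-slope at its limit: f = μ_s N.
Perpendicular to the incline: N = m g cos θ + P sin θ.
Along the incline: P cos θ = m g sin θ + μ_s N = m g sin θ + μ_s (m g cos θ + P sin θ).
Solving, P (cos θ − μ_s sin θ) = m g (sin θ + μ_s cos θ), so P = 238×9.81×(sin 17.3° + 0.43 cos 17.3°)/(cos 17.3° − 0.43 sin 17.3°) = 2330×0.7079/0.8269 = 2000 N.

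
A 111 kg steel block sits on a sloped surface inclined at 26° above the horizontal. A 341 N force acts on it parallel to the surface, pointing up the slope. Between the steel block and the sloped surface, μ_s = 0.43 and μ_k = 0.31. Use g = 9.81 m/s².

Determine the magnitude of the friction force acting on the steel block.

f ≈ 136 N (up the incline)

Normal force: N = m g cos θ = 111 × 9.81 × cos 26° = 978.7 N.
The friction needed for equilibrium is m g sin θ − P = 477.3 − 341 = 136.3 N, measured positive up-slope.
Maximum static friction available: μ_s N = 0.43 × 978.7 = 420.8 N.
Since |136.3| ≤ 420.8 N, no slip — friction simply equals what equilibrium demands.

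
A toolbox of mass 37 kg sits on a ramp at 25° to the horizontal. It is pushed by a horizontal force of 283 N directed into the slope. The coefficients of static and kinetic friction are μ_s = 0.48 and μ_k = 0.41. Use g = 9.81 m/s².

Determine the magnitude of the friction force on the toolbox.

Resolve perpendicular to the incline: N = m g cos θ + P sin θ = 37×9.81×cos 25° + 283×sin 25° = 448.6 N.
Along the incline, the net driving force (taking up-slope positive) is P cos θ − m g sin θ = 256.5 − 153.4 = 103.1 N, so equilibrium requires friction f = -103.1 N (down-slope).
Maximum static friction: μ_s N = 0.48 × 448.6 = 215.3 N.
Since 103.1 N is within the 215.3 N limit, the toolbox stays put and friction is exactly 103 N.

f ≈ 103 N (down the incline)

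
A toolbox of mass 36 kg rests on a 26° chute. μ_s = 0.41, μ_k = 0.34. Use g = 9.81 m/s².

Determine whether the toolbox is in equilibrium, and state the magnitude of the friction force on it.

f ≈ 108 N

N = m g cos θ = 317 N.
Down-slope weight component: m g sin θ = 155 N.
μ_s N = 130 N.
155 > 130 N, so it slides; kinetic friction f = μ_k N = 0.34×317 = 108 N.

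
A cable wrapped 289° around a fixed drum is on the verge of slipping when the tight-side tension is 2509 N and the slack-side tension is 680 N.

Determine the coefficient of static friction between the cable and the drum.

T₂/T₁ = e^{μβ} → μ = ln(T₂/T₁)/β.
β = 289° = 5.044 rad.
μ = ln(2509/680)/5.044 = ln(3.69)/5.044 = 0.259.

μ ≈ 0.259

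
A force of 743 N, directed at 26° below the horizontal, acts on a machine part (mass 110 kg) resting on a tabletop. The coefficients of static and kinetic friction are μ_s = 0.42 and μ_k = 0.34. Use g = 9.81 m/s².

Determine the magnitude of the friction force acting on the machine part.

N = m g + P sin α = 1079 + 743×sin 26° = 1405 N.
The horizontal driving force is P cos α = 667.8 N, so equilibrium needs friction f = 667.8 N.
μ_s N = 0.42 × 1405 = 590 N.
The required friction exceeds μ_s N, so the machine part moves and f = μ_k N = 478 N.

f ≈ 478 N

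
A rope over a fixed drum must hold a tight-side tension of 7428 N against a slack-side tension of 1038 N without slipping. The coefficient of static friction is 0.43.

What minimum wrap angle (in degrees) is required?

β_min ≈ 262°

T₂/T₁ = e^{μβ} → β = ln(T₂/T₁)/μ.
β = ln(7428/1038)/0.43 = 1.968/0.43 = 4.577 rad.
In degrees: β = 4.577 × 180/π = 262°.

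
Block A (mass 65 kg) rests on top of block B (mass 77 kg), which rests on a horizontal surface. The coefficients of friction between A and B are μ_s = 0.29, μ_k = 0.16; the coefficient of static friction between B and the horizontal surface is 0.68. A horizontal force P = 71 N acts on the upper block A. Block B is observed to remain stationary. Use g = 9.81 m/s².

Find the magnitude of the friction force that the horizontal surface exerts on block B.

The normal force B exerts on A is simply A's weight, N₁ = 637.6 N.
So the A–B interface can sustain at most μ_s N₁ = 184.9 N of static friction.
P = 71 N is within that limit, so A and B move together (both at rest); the A–B friction is simply f₁ = P = 71 N.
By Newton's third law B feels 71 N forward from A. With B stationary, the floor's static friction on B balances it: f₂ = 71 N (well within μ_s(m_A+m_B)g = 947.3 N).

f ≈ 71 N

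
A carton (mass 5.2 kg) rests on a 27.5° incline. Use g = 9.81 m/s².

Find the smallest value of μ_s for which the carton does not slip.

At the slip threshold m g sin θ = μ_s m g cos θ, so μ_s,min = tan θ.
μ_s,min = tan 27.5° = 0.521.

μ_s,min ≈ 0.521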